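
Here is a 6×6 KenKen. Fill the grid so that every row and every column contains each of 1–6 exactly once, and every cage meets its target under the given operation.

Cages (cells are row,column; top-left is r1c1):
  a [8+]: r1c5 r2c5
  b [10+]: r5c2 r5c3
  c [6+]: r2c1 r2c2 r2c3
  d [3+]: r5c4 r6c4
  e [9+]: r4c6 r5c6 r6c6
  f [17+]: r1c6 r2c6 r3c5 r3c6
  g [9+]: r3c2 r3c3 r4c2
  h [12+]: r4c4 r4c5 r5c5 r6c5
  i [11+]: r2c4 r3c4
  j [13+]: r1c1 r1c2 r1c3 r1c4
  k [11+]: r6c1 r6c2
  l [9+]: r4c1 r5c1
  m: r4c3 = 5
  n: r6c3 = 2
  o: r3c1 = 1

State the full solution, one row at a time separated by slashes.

4 5 1 3 2 6 / 2 1 3 5 6 4 / 1 3 4 6 5 2 / 6 2 5 4 3 1 / 3 4 6 2 1 5 / 5 6 2 1 4 3

O is a freebie, which forces r3c1 = 1.
M is a freebie; hence r4c3 = 5.
N is a freebie, leaving r6c3 = 2.
2 is placed in row 6, so r6c4 = 1.
1 is placed in column 4, which forces r5c4 = 2.
Row 2 needs a 4, and only r2c6 is open for it.
The only place for 4 in row 6 is r6c5.
Row 4 needs a 6, and only r4c1 is open for it.
Cage l needs two cells with sum 9, so r5c1 = 3.
3 is placed in row 5, leaving r5c5 = 1.
1 is placed in row 5, so r5c6 = 5.
6 is placed in column 1, so r6c1 = 5.
The two cells of cage k must have sum 11, which forces r6c2 = 6.
Row 6 already has 6; hence r6c6 = 3.
3 is placed in column 1, so r2c1 = 2.
Cage f needs sum 17, so r3c5 = 5.
Cage h has sum 12; hence r4c4 = 4.
Cage h needs sum 12, which forces r4c5 = 3.
The 3 cells of cage e must have sum 9, leaving r4c6 = 1.
Column 2 already has 6, which forces r5c2 = 4.
Cage b's pair has sum 10, leaving r5c3 = 6.
2 is placed in column 1, so r1c1 = 4.
Cage a needs two cells with sum 8, leaving r1c5 = 2.
Row 1 now contains 2, leaving r1c6 = 6.
Cage i's pair has sum 11; hence r2c4 = 5.
3 is placed in column 5, which forces r2c5 = 6.
Cage g has sum 9; hence r3c2 = 3.
Cage g has sum 9, so r3c3 = 4.
Row 3 now contains 5; hence r3c4 = 6.
Column 6 already has 6; hence r3c6 = 2.
Row 4 now contains 1, so r4c2 = 2.
Cage j needs sum 13, leaving r1c2 = 5.
Cage j has sum 13, so r1c3 = 1.
Column 4 already has 5; hence r1c4 = 3.
Column 2 now contains 3, so r2c2 = 1.
The 3 cells of cage c must have sum 6; hence r2c3 = 3.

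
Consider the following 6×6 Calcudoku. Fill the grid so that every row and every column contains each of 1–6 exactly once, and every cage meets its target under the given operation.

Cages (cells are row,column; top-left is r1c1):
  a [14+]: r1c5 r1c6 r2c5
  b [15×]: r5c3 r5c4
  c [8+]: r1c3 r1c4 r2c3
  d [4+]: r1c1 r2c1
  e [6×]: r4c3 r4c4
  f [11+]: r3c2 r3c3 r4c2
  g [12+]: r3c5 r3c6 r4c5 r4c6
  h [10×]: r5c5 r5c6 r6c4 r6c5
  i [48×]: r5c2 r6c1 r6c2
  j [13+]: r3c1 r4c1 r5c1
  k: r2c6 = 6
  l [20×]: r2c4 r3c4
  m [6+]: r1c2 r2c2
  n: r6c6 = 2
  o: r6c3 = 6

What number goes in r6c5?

Cage k is given, leaving r2c6 = 6.
Cage o is given; hence r6c3 = 6.
Cage n is a single given cell, which forces r6c6 = 2.
Cage i has product 48, so r5c2 = 4.
Cage h needs product 10, leaving r5c5 = 2.
Cage h needs product 10, so r5c6 = 1.
Row 6 already has 2, so r6c1 = 4.
Cage i has product 48, leaving r6c2 = 3.
The only place for 6 in row 1 is r1c5.
Row 2 needs a 2, and only r2c3 is open for it.
In row 1, 2 can only go at r1c4, so r1c4 = 2.
The 3 cells of cage c must have sum 8; hence r1c3 = 4.
Cage e's pair has product 6, leaving r4c3 = 1.
Column 4 now contains 2, leaving r4c4 = 6.
Cage g has sum 12, so r3c5 = 1.
Column 5 already has 1; hence r6c5 = 5.
Cage a has sum 14, which forces r1c6 = 5.
Column 5 now contains 5, leaving r2c5 = 3.
Row 3 already has 1, which forces r3c2 = 6.
Cage f needs sum 11; hence r3c3 = 3.
Row 3 already has 3, so r3c6 = 4.
Cage f has sum 11, leaving r4c2 = 2.
3 is placed in column 5; hence r4c5 = 4.
Column 6 already has 5; hence r4c6 = 3.
Column 3 already has 3, so r5c3 = 5.
5 is placed in row 5, which forces r5c4 = 3.
5 is placed in row 6, leaving r6c4 = 1.
Cage d needs two cells with sum 4; hence r1c1 = 3.
Row 1 already has 5; hence r1c2 = 1.
Row 2 already has 3, leaving r2c1 = 1.
Cage m needs two cells with sum 6, which forces r2c2 = 5.
The two cells of cage l must have product 20; hence r2c4 = 4.
Cage j has sum 13, leaving r3c1 = 2.
4 is placed in row 3, leaving r3c4 = 5.
Row 4 already has 2, which forces r4c1 = 5.
5 is placed in row 5, so r5c1 = 6.
Completed grid: 3 1 4 2 6 5 / 1 5 2 4 3 6 / 2 6 3 5 1 4 / 5 2 1 6 4 3 / 6 4 5 3 2 1 / 4 3 6 1 5 2.

5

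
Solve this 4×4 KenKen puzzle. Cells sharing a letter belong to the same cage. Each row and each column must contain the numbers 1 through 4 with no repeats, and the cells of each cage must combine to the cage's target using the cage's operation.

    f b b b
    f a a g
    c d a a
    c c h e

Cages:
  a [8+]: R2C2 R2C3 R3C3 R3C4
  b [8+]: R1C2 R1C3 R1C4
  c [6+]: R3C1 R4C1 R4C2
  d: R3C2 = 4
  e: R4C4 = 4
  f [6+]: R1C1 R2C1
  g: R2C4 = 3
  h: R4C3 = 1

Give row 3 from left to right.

Cage g is given, which forces R2C4 = 3.
Cage d is a single given cell; hence R3C2 = 4.
Cage h is given; hence R4C3 = 1.
Cage e is a single given cell, leaving R4C4 = 4.
The 3 cells of cage b must have sum 8, leaving R1C2 = 3.
The 3 cells of cage b must have sum 8, so R1C3 = 4.
Column 4 already has 4; hence R1C4 = 1.
The 4 cells of cage a must have sum 8, leaving R2C2 = 1.
4 is placed in column 3, which forces R2C3 = 2.
The 3 cells of cage c must have sum 6, which forces R3C1 = 1.
Column 3 now contains 2, so R3C3 = 3.
1 is placed in column 4; hence R3C4 = 2.
Column 2 now contains 3, which forces R4C2 = 2.
Row 1 now contains 4, so R1C1 = 2.
Row 2 now contains 2, which forces R2C1 = 4.
Row 4 now contains 2, so R4C1 = 3.
Filled in: 2 3 4 1 / 4 1 2 3 / 1 4 3 2 / 3 2 1 4.

1 4 3 2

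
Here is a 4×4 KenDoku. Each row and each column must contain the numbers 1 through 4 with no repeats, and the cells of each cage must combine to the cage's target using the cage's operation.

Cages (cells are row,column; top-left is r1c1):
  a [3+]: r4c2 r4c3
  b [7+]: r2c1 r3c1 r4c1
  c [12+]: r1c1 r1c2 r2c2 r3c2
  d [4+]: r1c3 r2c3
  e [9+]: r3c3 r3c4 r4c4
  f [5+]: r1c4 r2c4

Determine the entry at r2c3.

3

In row 4, 3 can only go at r4c4, so r4c4 = 3.
Row 1 needs a 2, and only r1c2 is open for it.
The 4 cells of cage c must have sum 12, so r1c1 = 3.
Row 1 already has 3, so r1c3 = 1.
Row 1 now contains 1, so r1c4 = 4.
Column 3 now contains 1, so r2c3 = 3.
Column 4 already has 4, so r2c4 = 1.
Column 4 already has 4, so r3c4 = 2.
2 is placed in column 2, leaving r4c2 = 1.
The two cells of cage a must have sum 3; hence r4c3 = 2.
Cage b has sum 7, leaving r2c1 = 2.
3 is placed in row 2; hence r2c2 = 4.
Cage b has sum 7, leaving r3c1 = 1.
Cage c needs sum 12, leaving r3c2 = 3.
Row 3 now contains 2, which forces r3c3 = 4.
2 is placed in row 4, which forces r4c1 = 4.
Filled in: 3 2 1 4 / 2 4 3 1 / 1 3 4 2 / 4 1 2 3.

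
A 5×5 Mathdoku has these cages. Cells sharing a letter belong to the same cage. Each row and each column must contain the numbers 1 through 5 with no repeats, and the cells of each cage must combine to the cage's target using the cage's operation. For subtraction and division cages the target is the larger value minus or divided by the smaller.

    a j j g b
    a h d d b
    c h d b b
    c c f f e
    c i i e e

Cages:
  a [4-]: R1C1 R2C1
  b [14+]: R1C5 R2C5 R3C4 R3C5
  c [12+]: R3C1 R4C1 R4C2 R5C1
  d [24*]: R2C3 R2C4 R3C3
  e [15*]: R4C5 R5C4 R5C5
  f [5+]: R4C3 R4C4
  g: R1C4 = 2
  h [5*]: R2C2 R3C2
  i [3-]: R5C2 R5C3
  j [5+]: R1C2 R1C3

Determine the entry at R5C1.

Cage g is a single given cell, which forces R1C4 = 2.
The only place for 3 in row 1 is R1C5.
Cage e needs product 15, so R5C4 = 3.
Column 4 now contains 3; hence R2C4 = 4.
Column 4 now contains 4; hence R3C4 = 5.
Column 4 now contains 4, leaving R4C4 = 1.
1 is placed in row 4; hence R4C5 = 5.
Column 5 now contains 5, which forces R5C5 = 1.
Cage h needs two cells with product 5, leaving R2C2 = 5.
Column 5 now contains 5, so R2C5 = 2.
5 is placed in row 3; hence R3C2 = 1.
Cage b needs sum 14, which forces R3C5 = 4.
1 is placed in row 4, which forces R4C3 = 4.
Column 2 already has 5; hence R5C2 = 2.
Row 5 now contains 2, leaving R5C3 = 5.
The two cells of cage a must have difference 4, leaving R1C1 = 5.
Column 2 now contains 1, which forces R1C2 = 4.
Column 3 already has 4; hence R1C3 = 1.
Row 2 already has 5, leaving R2C1 = 1.
Row 2 now contains 2, so R2C3 = 3.
Cage c needs sum 12, so R3C1 = 3.
Cage d has product 24, leaving R3C3 = 2.
Cage c has sum 12; hence R4C1 = 2.
2 is placed in column 2, so R4C2 = 3.
Row 5 already has 5, which forces R5C1 = 4.
Completed grid: 5 4 1 2 3 / 1 5 3 4 2 / 3 1 2 5 4 / 2 3 4 1 5 / 4 2 5 3 1.

4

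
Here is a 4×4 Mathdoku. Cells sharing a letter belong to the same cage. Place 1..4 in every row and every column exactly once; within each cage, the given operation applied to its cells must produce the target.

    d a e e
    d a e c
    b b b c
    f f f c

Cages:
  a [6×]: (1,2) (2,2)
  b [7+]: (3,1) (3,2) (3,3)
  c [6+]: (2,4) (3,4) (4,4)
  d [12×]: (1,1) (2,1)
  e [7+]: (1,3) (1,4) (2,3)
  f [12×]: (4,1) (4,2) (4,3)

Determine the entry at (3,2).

1

In row 3, 3 can only go at (3,4), so (3,4) = 3.
In row 4, 2 can only go at (4,4), so (4,4) = 2.
Column 4 already has 2, which forces (2,4) = 1.
The 3 cells of cage e must have sum 7; hence (1,3) = 1.
Column 4 now contains 1, which forces (1,4) = 4.
The 3 cells of cage e must have sum 7, which forces (2,3) = 2.
2 is placed in column 3; hence (3,3) = 4.
4 is placed in column 3; hence (4,3) = 3.
4 is placed in row 1, so (1,1) = 3.
Cage a's pair has product 6, so (1,2) = 2.
Cage d's pair has product 12, which forces (2,1) = 4.
Row 2 now contains 2, so (2,2) = 3.
2 is placed in column 2, so (3,2) = 1.
4 is placed in column 1, which forces (4,1) = 1.
Column 2 already has 1, leaving (4,2) = 4.
Row 3 already has 1; hence (3,1) = 2.
The full grid is 3 2 1 4 / 4 3 2 1 / 2 1 4 3 / 1 4 3 2.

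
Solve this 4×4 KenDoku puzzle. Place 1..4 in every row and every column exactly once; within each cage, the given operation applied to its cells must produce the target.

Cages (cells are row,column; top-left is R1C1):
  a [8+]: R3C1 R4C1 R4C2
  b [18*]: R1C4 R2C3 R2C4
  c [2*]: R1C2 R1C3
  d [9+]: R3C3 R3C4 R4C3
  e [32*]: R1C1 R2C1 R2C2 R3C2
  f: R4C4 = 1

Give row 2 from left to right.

1 4 3 2

Cage b needs product 18, so R1C4 = 3.
Cage b needs product 18, so R2C3 = 3.
Cage b needs product 18, leaving R2C4 = 2.
Column 4 already has 2, which forces R3C4 = 4.
F is a freebie, so R4C4 = 1.
Cage e has product 32, leaving R1C1 = 4.
Cage e needs product 32, which forces R2C1 = 1.
Cage e has product 32, which forces R2C2 = 4.
Cage e needs product 32; hence R3C2 = 2.
Cage d has sum 9; hence R3C3 = 1.
2 is placed in column 2, leaving R4C2 = 3.
The 3 cells of cage d must have sum 9, so R4C3 = 4.
2 is placed in column 2, leaving R1C2 = 1.
Column 3 now contains 1, leaving R1C3 = 2.
Row 3 now contains 2; hence R3C1 = 3.
Row 4 now contains 3, so R4C1 = 2.
Completed grid: 4 1 2 3 / 1 4 3 2 / 3 2 1 4 / 2 3 4 1.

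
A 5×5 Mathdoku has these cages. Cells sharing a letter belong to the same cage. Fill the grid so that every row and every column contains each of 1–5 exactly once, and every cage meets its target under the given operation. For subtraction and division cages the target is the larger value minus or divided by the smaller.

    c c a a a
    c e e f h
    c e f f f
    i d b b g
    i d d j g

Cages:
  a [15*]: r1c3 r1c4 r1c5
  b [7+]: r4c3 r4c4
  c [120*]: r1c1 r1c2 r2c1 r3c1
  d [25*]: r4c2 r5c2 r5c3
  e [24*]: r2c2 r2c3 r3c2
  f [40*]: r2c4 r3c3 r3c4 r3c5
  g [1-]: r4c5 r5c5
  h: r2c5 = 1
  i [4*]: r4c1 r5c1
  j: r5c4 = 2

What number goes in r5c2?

1

Cage h is given, leaving r2c5 = 1.
Cage d has product 25, leaving r4c2 = 5.
Cage d needs product 25, so r5c2 = 1.
Cage d needs product 25, so r5c3 = 5.
Cage j is given, so r5c4 = 2.
The two cells of cage i must have product 4, which forces r4c1 = 1.
1 is placed in row 5, leaving r5c1 = 4.
Row 5 now contains 4, which forces r5c5 = 3.
Cage c has product 120, leaving r1c2 = 4.
Column 5 now contains 3, leaving r1c5 = 5.
Cage e has product 24, leaving r2c3 = 4.
4 is placed in row 2, leaving r2c4 = 5.
Column 3 now contains 4; hence r4c3 = 3.
Row 4 now contains 3, so r4c4 = 4.
4 is placed in row 4; hence r4c5 = 2.
Column 3 now contains 3, which forces r1c3 = 1.
Cage a has product 15, which forces r1c4 = 3.
The 4 cells of cage c must have product 120, so r3c1 = 5.
Cage f needs product 40; hence r3c3 = 2.
Column 4 already has 4, so r3c4 = 1.
Column 5 already has 2, which forces r3c5 = 4.
3 is placed in row 1, leaving r1c1 = 2.
The 4 cells of cage c must have product 120; hence r2c1 = 3.
Cage e needs product 24, which forces r2c2 = 2.
2 is placed in row 3, so r3c2 = 3.
The full grid is 2 4 1 3 5 / 3 2 4 5 1 / 5 3 2 1 4 / 1 5 3 4 2 / 4 1 5 2 3.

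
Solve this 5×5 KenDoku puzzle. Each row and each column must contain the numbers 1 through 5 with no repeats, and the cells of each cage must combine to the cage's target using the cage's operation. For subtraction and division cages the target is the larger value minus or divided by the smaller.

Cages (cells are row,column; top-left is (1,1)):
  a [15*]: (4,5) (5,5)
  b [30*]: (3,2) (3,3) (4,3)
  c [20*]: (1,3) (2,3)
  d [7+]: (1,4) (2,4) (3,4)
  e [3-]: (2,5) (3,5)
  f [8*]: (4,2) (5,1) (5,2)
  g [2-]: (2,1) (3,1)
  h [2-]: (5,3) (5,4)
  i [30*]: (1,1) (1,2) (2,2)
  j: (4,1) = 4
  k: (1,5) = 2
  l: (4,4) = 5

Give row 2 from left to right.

Cage k is a single given cell, so (1,5) = 2.
Cage j is given, so (4,1) = 4.
L is a freebie, leaving (4,4) = 5.
Row 4 now contains 5, so (4,5) = 3.
Column 5 already has 3, so (5,5) = 5.
Cage i needs product 30, so (2,2) = 2.
2 is placed in column 2, so (4,2) = 1.
Row 4 now contains 3, which forces (4,3) = 2.
Cage f needs product 8, which forces (5,2) = 4.
Cage d needs sum 7, so (3,4) = 2.
Cage f needs product 8, which forces (5,1) = 2.
In row 1, 1 can only go at (1,4), so (1,4) = 1.
Column 4 now contains 1, so (2,4) = 4.
Row 2 already has 4, so (2,5) = 1.
1 is placed in column 5, so (3,5) = 4.
Cage h's pair has difference 2, which forces (5,3) = 1.
Column 4 now contains 1, leaving (5,4) = 3.
The two cells of cage c must have product 20; hence (1,3) = 4.
Row 2 already has 4, so (2,3) = 5.
Column 3 now contains 5, which forces (3,3) = 3.
5 is placed in row 2, leaving (2,1) = 3.
Row 3 now contains 3, leaving (3,2) = 5.
Column 1 already has 3, so (1,1) = 5.
Column 2 already has 5, which forces (1,2) = 3.
5 is placed in row 3; hence (3,1) = 1.
Filled in: 5 3 4 1 2 / 3 2 5 4 1 / 1 5 3 2 4 / 4 1 2 5 3 / 2 4 1 3 5.

3 2 5 4 1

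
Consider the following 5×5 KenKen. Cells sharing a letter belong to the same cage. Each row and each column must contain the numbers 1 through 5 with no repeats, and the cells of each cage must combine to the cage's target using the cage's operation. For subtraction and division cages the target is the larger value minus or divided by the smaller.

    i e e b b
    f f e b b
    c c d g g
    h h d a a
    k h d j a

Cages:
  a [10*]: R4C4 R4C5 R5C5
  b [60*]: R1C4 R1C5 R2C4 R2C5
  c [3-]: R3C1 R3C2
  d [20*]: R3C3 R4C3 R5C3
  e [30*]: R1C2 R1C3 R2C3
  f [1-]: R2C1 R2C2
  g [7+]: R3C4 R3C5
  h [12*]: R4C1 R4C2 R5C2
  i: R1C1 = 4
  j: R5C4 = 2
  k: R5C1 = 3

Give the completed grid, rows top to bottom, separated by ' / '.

Cage i is given, leaving R1C1 = 4.
Cage k is a single given cell, so R5C1 = 3.
Cage j is a single given cell, leaving R5C4 = 2.
Cage h needs product 12, leaving R4C1 = 1.
The 3 cells of cage h must have product 12, so R4C2 = 3.
Row 4 now contains 1; hence R4C4 = 5.
The 3 cells of cage a must have product 10, which forces R4C5 = 2.
Cage h needs product 12; hence R5C2 = 4.
The two cells of cage f must have difference 1, which forces R2C1 = 2.
Cage f's pair has difference 1; hence R2C2 = 1.
Column 1 now contains 2; hence R3C1 = 5.
Row 3 already has 5, leaving R3C2 = 2.
Row 3 already has 5; hence R3C3 = 1.
Row 4 already has 5, so R4C3 = 4.
1 is placed in column 3, leaving R5C3 = 5.
Cage a has product 10; hence R5C5 = 1.
2 is placed in column 2, so R1C2 = 5.
The 3 cells of cage e must have product 30, which forces R1C3 = 2.
The 4 cells of cage b must have product 60, leaving R1C4 = 1.
Row 1 already has 5, so R1C5 = 3.
5 is placed in column 3, leaving R2C3 = 3.
Row 2 already has 3; hence R2C4 = 4.
Row 2 now contains 4, so R2C5 = 5.
Column 4 now contains 4, leaving R3C4 = 3.
3 is placed in column 5, leaving R3C5 = 4.

4 5 2 1 3 / 2 1 3 4 5 / 5 2 1 3 4 / 1 3 4 5 2 / 3 4 5 2 1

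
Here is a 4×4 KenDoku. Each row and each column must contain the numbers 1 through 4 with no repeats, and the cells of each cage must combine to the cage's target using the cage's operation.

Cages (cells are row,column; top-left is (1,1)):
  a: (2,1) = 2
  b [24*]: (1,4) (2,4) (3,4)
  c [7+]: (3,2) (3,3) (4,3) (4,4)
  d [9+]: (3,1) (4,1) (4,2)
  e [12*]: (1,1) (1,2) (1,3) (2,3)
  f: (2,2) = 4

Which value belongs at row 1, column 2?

3

A is a freebie, leaving (2,1) = 2.
F is a freebie; hence (2,2) = 4.
2 is placed in row 2, so (2,3) = 1.
Row 2 already has 4, so (2,4) = 3.
The 4 cells of cage c must have sum 7; hence (3,2) = 1.
Cage d needs sum 9; hence (4,2) = 2.
2 is placed in row 4, which forces (4,3) = 3.
The 4 cells of cage c must have sum 7, leaving (4,4) = 1.
Cage e needs product 12; hence (1,1) = 1.
Column 2 already has 1, leaving (1,2) = 3.
3 is placed in column 3, so (1,3) = 4.
Row 1 now contains 4, leaving (1,4) = 2.
Cage d needs sum 9; hence (3,1) = 3.
3 is placed in column 3, leaving (3,3) = 2.
Column 4 already has 2, leaving (3,4) = 4.
Row 4 already has 3, so (4,1) = 4.
Filled in: 1 3 4 2 / 2 4 1 3 / 3 1 2 4 / 4 2 3 1.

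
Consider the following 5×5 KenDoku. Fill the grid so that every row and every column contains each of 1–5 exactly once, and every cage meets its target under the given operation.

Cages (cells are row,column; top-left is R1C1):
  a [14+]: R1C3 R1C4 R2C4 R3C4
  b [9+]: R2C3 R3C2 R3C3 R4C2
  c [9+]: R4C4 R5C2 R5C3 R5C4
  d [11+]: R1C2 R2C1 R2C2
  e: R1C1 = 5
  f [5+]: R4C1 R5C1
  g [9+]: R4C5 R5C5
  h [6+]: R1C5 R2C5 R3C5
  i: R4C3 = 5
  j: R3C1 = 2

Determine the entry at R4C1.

1

E is a freebie, leaving R1C1 = 5.
Cage j is given; hence R3C1 = 2.
Cage i is a single given cell; hence R4C3 = 5.
Row 4 already has 5, which forces R4C5 = 4.
Column 5 now contains 4, so R5C5 = 5.
Cage f needs two cells with sum 5; hence R4C1 = 1.
Cage f's pair has sum 5, which forces R5C1 = 4.
Cage d has sum 11, which forces R1C2 = 3.
Column 1 now contains 4, which forces R2C1 = 3.
Cage d has sum 11, so R2C2 = 5.
Column 2 now contains 3; hence R4C2 = 2.
Cage c has sum 9; hence R4C4 = 3.
2 is placed in column 2, leaving R5C2 = 1.
Row 5 already has 1; hence R5C4 = 2.
Cage a has sum 14, so R1C3 = 4.
Cage a has sum 14; hence R1C4 = 1.
Row 1 now contains 1, leaving R1C5 = 2.
The 4 cells of cage b must have sum 9; hence R2C3 = 2.
2 is placed in column 4, which forces R2C4 = 4.
Column 5 now contains 2, so R2C5 = 1.
1 is placed in column 2; hence R3C2 = 4.
The 4 cells of cage b must have sum 9, so R3C3 = 1.
The 4 cells of cage a must have sum 14, so R3C4 = 5.
The 3 cells of cage h must have sum 6, which forces R3C5 = 3.
Row 5 now contains 2, so R5C3 = 3.
Completed grid: 5 3 4 1 2 / 3 5 2 4 1 / 2 4 1 5 3 / 1 2 5 3 4 / 4 1 3 2 5.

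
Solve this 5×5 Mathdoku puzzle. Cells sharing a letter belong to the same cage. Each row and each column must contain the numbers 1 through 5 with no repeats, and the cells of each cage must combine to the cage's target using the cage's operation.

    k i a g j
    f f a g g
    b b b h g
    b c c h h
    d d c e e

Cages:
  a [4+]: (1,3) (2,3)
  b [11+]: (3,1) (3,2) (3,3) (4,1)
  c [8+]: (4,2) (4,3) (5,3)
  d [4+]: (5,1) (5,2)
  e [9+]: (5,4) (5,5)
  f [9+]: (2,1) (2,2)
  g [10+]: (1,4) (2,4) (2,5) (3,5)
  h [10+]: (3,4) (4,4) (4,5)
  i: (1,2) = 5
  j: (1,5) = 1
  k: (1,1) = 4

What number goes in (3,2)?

Cage k is given, so (1,1) = 4.
I is a freebie, so (1,2) = 5.
Cage j is given, so (1,5) = 1.
Column 1 already has 4, so (2,1) = 5.
Column 2 now contains 5; hence (2,2) = 4.
1 is placed in row 1, so (1,3) = 3.
Row 1 now contains 3; hence (1,4) = 2.
The two cells of cage a must have sum 4, leaving (2,3) = 1.
Row 2 already has 1, leaving (2,4) = 3.
Row 2 already has 3, so (2,5) = 2.
The 4 cells of cage g must have sum 10, leaving (3,5) = 3.
Cage b has sum 11, which forces (3,3) = 5.
Cage b needs sum 11, so (4,1) = 3.
Column 1 now contains 3, which forces (5,1) = 1.
Row 5 now contains 1, which forces (5,2) = 3.
Column 3 already has 5; hence (5,3) = 2.
Column 1 now contains 1, which forces (3,1) = 2.
Cage b has sum 11, which forces (3,2) = 1.
Row 3 already has 1, so (3,4) = 4.
Cage c needs sum 8; hence (4,2) = 2.
2 is placed in column 3, which forces (4,3) = 4.
Row 4 now contains 4; hence (4,5) = 5.
Column 4 already has 4; hence (5,4) = 5.
Column 5 now contains 5, leaving (5,5) = 4.
5 is placed in row 4, leaving (4,4) = 1.
The full grid is 4 5 3 2 1 / 5 4 1 3 2 / 2 1 5 4 3 / 3 2 4 1 5 / 1 3 2 5 4.

1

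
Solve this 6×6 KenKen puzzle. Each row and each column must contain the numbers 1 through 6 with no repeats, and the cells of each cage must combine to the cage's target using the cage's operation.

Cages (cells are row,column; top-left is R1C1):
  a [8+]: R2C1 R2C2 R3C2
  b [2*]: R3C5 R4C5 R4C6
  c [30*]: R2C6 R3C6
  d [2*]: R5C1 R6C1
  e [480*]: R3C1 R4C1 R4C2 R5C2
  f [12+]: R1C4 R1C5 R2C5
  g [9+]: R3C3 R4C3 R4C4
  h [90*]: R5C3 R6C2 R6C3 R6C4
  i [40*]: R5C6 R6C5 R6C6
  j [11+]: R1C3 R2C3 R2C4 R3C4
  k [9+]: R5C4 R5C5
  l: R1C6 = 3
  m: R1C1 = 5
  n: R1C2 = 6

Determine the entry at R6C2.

1

M is a freebie, which forces R1C1 = 5.
Cage n is a single given cell, which forces R1C2 = 6.
L is a freebie, leaving R1C6 = 3.
Cage b needs product 2, which forces R3C5 = 1.
Cage b needs product 2; hence R4C5 = 2.
The 3 cells of cage b must have product 2; hence R4C6 = 1.
Cage f needs sum 12; hence R1C4 = 2.
2 is placed in column 5, so R1C5 = 4.
Cage f needs sum 12, so R2C5 = 6.
6 is placed in row 2, so R2C6 = 5.
The 3 cells of cage g must have sum 9, leaving R3C3 = 2.
Column 6 already has 5, so R3C6 = 6.
Column 5 now contains 4, leaving R6C5 = 5.
Row 1 already has 4; hence R1C3 = 1.
Row 3 already has 6, so R3C1 = 4.
Cage e needs product 480, which forces R4C1 = 6.
Cage h needs product 90, which forces R5C3 = 5.
The two cells of cage k must have sum 9, which forces R5C4 = 6.
Column 5 now contains 5; hence R5C5 = 3.
The 4 cells of cage e must have product 480, so R4C2 = 5.
5 is placed in row 5, which forces R5C2 = 4.
4 is placed in row 5, leaving R5C6 = 2.
Cage h has product 90; hence R6C3 = 6.
Column 6 already has 2, leaving R6C6 = 4.
Cage a needs sum 8, which forces R2C1 = 3.
Cage a has sum 8, which forces R2C2 = 2.
3 is placed in row 2, which forces R2C3 = 4.
Row 2 already has 4; hence R2C4 = 1.
Column 2 now contains 5; hence R3C2 = 3.
Row 3 now contains 3, leaving R3C4 = 5.
Column 3 already has 4, which forces R4C3 = 3.
Row 4 already has 3, so R4C4 = 4.
2 is placed in row 5, so R5C1 = 1.
Cage d needs two cells with product 2, so R6C1 = 2.
Column 2 already has 3, leaving R6C2 = 1.
Column 4 already has 1, so R6C4 = 3.
Completed grid: 5 6 1 2 4 3 / 3 2 4 1 6 5 / 4 3 2 5 1 6 / 6 5 3 4 2 1 / 1 4 5 6 3 2 / 2 1 6 3 5 4.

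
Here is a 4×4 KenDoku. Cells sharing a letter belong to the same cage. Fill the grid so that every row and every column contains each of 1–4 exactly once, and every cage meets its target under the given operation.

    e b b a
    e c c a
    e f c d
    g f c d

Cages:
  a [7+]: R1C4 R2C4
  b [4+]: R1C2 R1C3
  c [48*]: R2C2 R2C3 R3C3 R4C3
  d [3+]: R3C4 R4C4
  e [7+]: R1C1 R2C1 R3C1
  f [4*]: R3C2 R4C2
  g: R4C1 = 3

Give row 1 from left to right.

Cage g is given, leaving R4C1 = 3.
Row 1 needs a 2, and only R1C1 is open for it.
In row 1, 4 can only go at R1C4, so R1C4 = 4.
Column 4 now contains 4; hence R2C4 = 3.
Cage c needs product 48, so R3C3 = 3.
Cage b's pair has sum 4, so R1C2 = 3.
3 is placed in column 3, so R1C3 = 1.
1 is placed in column 3, leaving R2C3 = 4.
4 is placed in column 3, so R4C3 = 2.
2 is placed in row 4, leaving R4C4 = 1.
Row 2 already has 4; hence R2C1 = 1.
Row 2 already has 4, which forces R2C2 = 2.
Cage e needs sum 7; hence R3C1 = 4.
Cage f needs two cells with product 4, leaving R3C2 = 1.
Column 4 already has 1, so R3C4 = 2.
1 is placed in row 4; hence R4C2 = 4.
The full grid is 2 3 1 4 / 1 2 4 3 / 4 1 3 2 / 3 4 2 1.

2 3 1 4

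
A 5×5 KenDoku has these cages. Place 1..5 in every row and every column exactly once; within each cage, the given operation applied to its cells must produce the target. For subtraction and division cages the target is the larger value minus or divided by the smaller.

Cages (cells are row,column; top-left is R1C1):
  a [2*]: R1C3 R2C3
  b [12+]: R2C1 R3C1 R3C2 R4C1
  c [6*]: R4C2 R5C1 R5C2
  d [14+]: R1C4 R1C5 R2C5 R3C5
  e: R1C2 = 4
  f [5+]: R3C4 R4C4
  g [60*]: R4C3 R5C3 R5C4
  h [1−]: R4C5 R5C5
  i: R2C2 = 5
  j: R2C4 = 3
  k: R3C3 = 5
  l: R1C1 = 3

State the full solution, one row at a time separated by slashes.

3 4 1 2 5 / 1 5 2 3 4 / 4 2 5 1 3 / 5 1 3 4 2 / 2 3 4 5 1

L is a freebie; hence R1C1 = 3.
Cage e is a single given cell; hence R1C2 = 4.
Cage i is given, which forces R2C2 = 5.
Cage j is a single given cell, so R2C4 = 3.
K is a freebie, leaving R3C3 = 5.
Cage d has sum 14, so R2C5 = 4.
The 4 cells of cage d must have sum 14; hence R3C5 = 3.
The 4 cells of cage b must have sum 12; hence R4C1 = 5.
Cage g has product 60, leaving R5C4 = 5.
Column 4 already has 5, leaving R1C4 = 2.
Cage d has sum 14, which forces R1C5 = 5.
Cage b needs sum 12, so R3C1 = 4.
Row 3 already has 4, which forces R3C4 = 1.
Column 4 already has 1, so R4C4 = 4.
Row 1 already has 2, leaving R1C3 = 1.
The 4 cells of cage b must have sum 12, which forces R2C1 = 1.
The two cells of cage a must have product 2, so R2C3 = 2.
1 is placed in row 3, leaving R3C2 = 2.
Row 4 now contains 4, so R4C3 = 3.
Column 1 already has 1, leaving R5C1 = 2.
Cage g needs product 60, so R5C3 = 4.
Row 5 now contains 2; hence R5C5 = 1.
3 is placed in row 4, leaving R4C2 = 1.
Column 5 already has 1, leaving R4C5 = 2.
Row 5 already has 1, leaving R5C2 = 3.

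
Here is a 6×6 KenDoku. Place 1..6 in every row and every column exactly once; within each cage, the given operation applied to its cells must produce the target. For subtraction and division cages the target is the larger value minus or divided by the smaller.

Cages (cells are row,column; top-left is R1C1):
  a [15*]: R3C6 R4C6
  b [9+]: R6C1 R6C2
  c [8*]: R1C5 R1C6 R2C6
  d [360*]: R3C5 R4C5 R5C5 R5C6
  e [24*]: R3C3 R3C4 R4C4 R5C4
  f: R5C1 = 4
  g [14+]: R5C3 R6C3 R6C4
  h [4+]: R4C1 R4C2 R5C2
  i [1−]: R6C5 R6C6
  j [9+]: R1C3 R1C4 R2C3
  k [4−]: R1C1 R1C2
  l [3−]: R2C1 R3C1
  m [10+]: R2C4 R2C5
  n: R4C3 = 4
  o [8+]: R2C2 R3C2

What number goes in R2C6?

2

The 3 cells of cage h must have sum 4, leaving R4C1 = 1.
The 3 cells of cage h must have sum 4, so R4C2 = 2.
Cage n is given, which forces R4C3 = 4.
Cage f is given, leaving R5C1 = 4.
The 3 cells of cage h must have sum 4, which forces R5C2 = 1.
The two cells of cage k must have difference 4, so R1C1 = 2.
The two cells of cage k must have difference 4; hence R1C2 = 6.
Cage e needs product 24; hence R5C4 = 2.
Cage c needs product 8, which forces R2C6 = 2.
In row 2, 1 can only go at R2C3, so R2C3 = 1.
1 is placed in column 3, so R3C3 = 2.
The 4 cells of cage e must have product 24, which forces R3C4 = 1.
2 is placed in row 3; hence R3C5 = 4.
Cage e has product 24, which forces R4C4 = 6.
Column 5 already has 4, which forces R1C5 = 1.
The 3 cells of cage c must have product 8, which forces R1C6 = 4.
Column 4 now contains 6, which forces R2C4 = 4.
Column 5 already has 4; hence R2C5 = 6.
Row 2 now contains 6, so R2C1 = 3.
Row 2 already has 3, which forces R2C2 = 5.
The two cells of cage l must have difference 3, leaving R3C1 = 6.
Column 2 already has 5, leaving R3C2 = 3.
Row 3 already has 3, leaving R3C6 = 5.
5 is placed in column 6, so R4C6 = 3.
The 4 cells of cage d must have product 360, so R5C6 = 6.
Column 1 already has 6; hence R6C1 = 5.
Column 2 now contains 3; hence R6C2 = 4.
5 is placed in row 6, leaving R6C4 = 3.
5 is placed in row 6; hence R6C5 = 2.
Column 6 already has 6, which forces R6C6 = 1.
Cage j needs sum 9, leaving R1C3 = 3.
Column 4 now contains 3, leaving R1C4 = 5.
Row 4 already has 3; hence R4C5 = 5.
Cage g has sum 14, so R5C3 = 5.
Cage d has product 360, which forces R5C5 = 3.
Row 6 now contains 3, which forces R6C3 = 6.
Filled in: 2 6 3 5 1 4 / 3 5 1 4 6 2 / 6 3 2 1 4 5 / 1 2 4 6 5 3 / 4 1 5 2 3 6 / 5 4 6 3 2 1.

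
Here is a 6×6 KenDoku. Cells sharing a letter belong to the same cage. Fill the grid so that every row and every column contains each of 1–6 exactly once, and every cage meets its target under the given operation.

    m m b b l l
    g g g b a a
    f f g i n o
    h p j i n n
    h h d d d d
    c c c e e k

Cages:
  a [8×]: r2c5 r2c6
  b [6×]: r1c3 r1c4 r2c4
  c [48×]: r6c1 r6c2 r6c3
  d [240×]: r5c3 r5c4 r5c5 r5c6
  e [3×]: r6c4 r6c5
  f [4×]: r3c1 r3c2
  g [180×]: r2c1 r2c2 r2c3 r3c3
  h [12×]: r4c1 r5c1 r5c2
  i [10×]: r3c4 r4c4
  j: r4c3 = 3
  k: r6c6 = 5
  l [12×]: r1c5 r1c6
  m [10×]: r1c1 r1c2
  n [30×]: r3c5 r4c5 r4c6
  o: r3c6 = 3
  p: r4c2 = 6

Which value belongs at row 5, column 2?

1

Cage o is a single given cell; hence r3c6 = 3.
P is a freebie; hence r4c2 = 6.
Cage j is a single given cell, which forces r4c3 = 3.
Cage k is given; hence r6c6 = 5.
The 3 cells of cage n must have product 30, which forces r3c5 = 6.
Cage n needs product 30, leaving r4c5 = 5.
Cage n has product 30, which forces r4c6 = 1.
Cage i's pair has product 10, leaving r3c4 = 5.
5 is placed in row 4; hence r4c4 = 2.
Row 3 already has 5, so r3c3 = 2.
2 is placed in row 4, so r4c1 = 4.
The 4 cells of cage d must have product 240, which forces r5c3 = 5.
Column 3 now contains 2; hence r1c3 = 1.
Cage b has product 6, which forces r1c4 = 6.
Row 1 already has 6, so r1c6 = 4.
5 is placed in column 3, so r2c3 = 6.
The 3 cells of cage b must have product 6, leaving r2c4 = 1.
Column 6 now contains 4, so r2c6 = 2.
4 is placed in column 1, which forces r3c1 = 1.
Cage f needs two cells with product 4, so r3c2 = 4.
Column 1 now contains 1; hence r5c1 = 3.
Row 5 now contains 3, which forces r5c2 = 1.
Column 4 already has 6, leaving r5c4 = 4.
Row 5 already has 4, which forces r5c5 = 2.
Column 6 already has 2; hence r5c6 = 6.
Column 2 already has 4; hence r6c2 = 2.
Column 3 now contains 6; hence r6c3 = 4.
Column 4 already has 1, so r6c4 = 3.
Row 6 already has 3; hence r6c5 = 1.
The two cells of cage m must have product 10, which forces r1c1 = 2.
Column 2 now contains 2, leaving r1c2 = 5.
Column 5 already has 2, so r1c5 = 3.
Column 1 now contains 3; hence r2c1 = 5.
Cage g needs product 180; hence r2c2 = 3.
2 is placed in row 2, which forces r2c5 = 4.
2 is placed in row 6; hence r6c1 = 6.
Filled in: 2 5 1 6 3 4 / 5 3 6 1 4 2 / 1 4 2 5 6 3 / 4 6 3 2 5 1 / 3 1 5 4 2 6 / 6 2 4 3 1 5.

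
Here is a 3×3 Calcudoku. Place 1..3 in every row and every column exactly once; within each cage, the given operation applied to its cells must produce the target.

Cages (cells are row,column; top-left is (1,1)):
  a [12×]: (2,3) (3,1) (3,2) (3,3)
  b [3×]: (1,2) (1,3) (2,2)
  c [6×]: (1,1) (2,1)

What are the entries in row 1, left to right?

2 3 1

The 3 cells of cage b must have product 3, leaving (1,2) = 3.
The 3 cells of cage b must have product 3, so (1,3) = 1.
Cage b has product 3; hence (2,2) = 1.
The 4 cells of cage a must have product 12, leaving (2,3) = 2.
1 is placed in column 2, so (3,2) = 2.
Column 3 already has 1, so (3,3) = 3.
3 is placed in row 1, so (1,1) = 2.
2 is placed in row 2, so (2,1) = 3.
3 is placed in row 3, leaving (3,1) = 1.
Completed grid: 2 3 1 / 3 1 2 / 1 2 3.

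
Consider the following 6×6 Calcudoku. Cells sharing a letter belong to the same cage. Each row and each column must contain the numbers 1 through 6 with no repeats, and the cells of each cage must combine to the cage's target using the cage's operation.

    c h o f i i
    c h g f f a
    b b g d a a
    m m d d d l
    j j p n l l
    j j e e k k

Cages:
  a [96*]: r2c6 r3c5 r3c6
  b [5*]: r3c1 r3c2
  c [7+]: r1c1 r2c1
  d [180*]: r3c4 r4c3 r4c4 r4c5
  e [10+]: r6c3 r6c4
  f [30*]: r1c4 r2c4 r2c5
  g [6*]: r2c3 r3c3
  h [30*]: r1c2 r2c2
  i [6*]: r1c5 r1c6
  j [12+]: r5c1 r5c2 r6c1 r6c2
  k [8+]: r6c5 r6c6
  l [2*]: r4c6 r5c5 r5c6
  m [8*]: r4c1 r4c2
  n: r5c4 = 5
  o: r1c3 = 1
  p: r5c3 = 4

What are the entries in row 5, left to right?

O is a freebie, which forces r1c3 = 1.
The 3 cells of cage a must have product 96, so r2c6 = 4.
Cage a has product 96, which forces r3c5 = 4.
Cage a needs product 96, leaving r3c6 = 6.
Cage l has product 2; hence r4c6 = 1.
Cage p is given; hence r5c3 = 4.
Cage n is a single given cell; hence r5c4 = 5.
Cage l has product 2; hence r5c5 = 1.
Cage l needs product 2, which forces r5c6 = 2.
4 is placed in column 3, leaving r6c3 = 6.
Row 6 already has 6, so r6c4 = 4.
The two cells of cage i must have product 6; hence r1c5 = 2.
Column 6 now contains 2, so r1c6 = 3.
Cage f needs product 30, so r2c5 = 5.
Column 5 already has 5; hence r6c5 = 3.
3 is placed in column 6; hence r6c6 = 5.
The two cells of cage h must have product 30; hence r1c2 = 5.
Row 1 already has 3, leaving r1c4 = 6.
5 is placed in row 2, so r2c2 = 6.
Cage f has product 30, which forces r2c4 = 1.
Column 2 already has 5, so r3c2 = 1.
Cage d has product 180, leaving r4c3 = 5.
3 is placed in column 5, leaving r4c5 = 6.
Column 2 now contains 6, leaving r5c2 = 3.
Column 2 now contains 1; hence r6c2 = 2.
Row 1 already has 6, so r1c1 = 4.
Cage c needs two cells with sum 7, leaving r2c1 = 3.
Row 2 now contains 3; hence r2c3 = 2.
Row 3 already has 1, leaving r3c1 = 5.
Column 3 now contains 2; hence r3c3 = 3.
Row 3 already has 3; hence r3c4 = 2.
Cage m's pair has product 8, so r4c1 = 2.
Column 2 now contains 2, so r4c2 = 4.
2 is placed in column 4, leaving r4c4 = 3.
Row 5 now contains 3; hence r5c1 = 6.
Row 6 now contains 2; hence r6c1 = 1.
The full grid is 4 5 1 6 2 3 / 3 6 2 1 5 4 / 5 1 3 2 4 6 / 2 4 5 3 6 1 / 6 3 4 5 1 2 / 1 2 6 4 3 5.

6 3 4 5 1 2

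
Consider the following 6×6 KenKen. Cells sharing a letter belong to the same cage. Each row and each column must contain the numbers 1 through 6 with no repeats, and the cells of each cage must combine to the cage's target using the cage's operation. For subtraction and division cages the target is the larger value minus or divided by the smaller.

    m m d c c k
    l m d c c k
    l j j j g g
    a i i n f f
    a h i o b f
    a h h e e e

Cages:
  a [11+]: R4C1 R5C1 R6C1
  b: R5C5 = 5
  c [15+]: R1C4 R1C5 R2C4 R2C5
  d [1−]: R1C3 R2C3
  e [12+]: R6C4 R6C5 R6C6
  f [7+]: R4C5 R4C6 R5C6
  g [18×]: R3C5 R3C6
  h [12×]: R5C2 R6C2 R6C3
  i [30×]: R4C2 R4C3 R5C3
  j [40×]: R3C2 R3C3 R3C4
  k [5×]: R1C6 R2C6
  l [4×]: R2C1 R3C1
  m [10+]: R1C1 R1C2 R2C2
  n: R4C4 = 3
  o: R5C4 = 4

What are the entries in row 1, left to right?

5 3 4 6 2 1

N is a freebie, which forces R4C4 = 3.
O is a freebie; hence R5C4 = 4.
B is a freebie, leaving R5C5 = 5.
In row 3, 1 can only go at R3C1, so R3C1 = 1.
1 is placed in column 1, leaving R2C1 = 4.
In column 1, 5 can only go at R1C1, so R1C1 = 5.
5 is placed in row 1, which forces R1C6 = 1.
Cage k needs two cells with product 5, which forces R2C6 = 5.
Column 6 now contains 1, which forces R5C6 = 2.
Cage f needs sum 7, so R4C5 = 1.
Column 6 already has 2, so R4C6 = 4.
The 3 cells of cage e must have sum 12, which forces R6C5 = 4.
Cage c needs sum 15; hence R1C4 = 6.
Column 5 now contains 4, leaving R1C5 = 2.
Cage c needs sum 15, leaving R2C4 = 1.
Cage c has sum 15, which forces R2C5 = 6.
Column 5 now contains 6, so R3C5 = 3.
3 is placed in row 3, leaving R3C6 = 6.
Column 6 already has 6, leaving R6C6 = 3.
The 3 cells of cage m must have sum 10, leaving R1C2 = 3.
3 is placed in row 1, so R1C3 = 4.
The 3 cells of cage m must have sum 10, leaving R2C2 = 2.
2 is placed in row 2; hence R2C3 = 3.
The 3 cells of cage a must have sum 11, leaving R5C1 = 3.
3 is placed in column 3, which forces R5C3 = 1.
The 3 cells of cage e must have sum 12; hence R6C4 = 5.
The 3 cells of cage j must have product 40, leaving R3C2 = 4.
Cage j needs product 40; hence R3C3 = 5.
Column 4 now contains 5; hence R3C4 = 2.
Column 3 now contains 5, leaving R4C3 = 6.
Row 5 already has 1, leaving R5C2 = 6.
Cage h has product 12, leaving R6C2 = 1.
Cage h needs product 12, so R6C3 = 2.
Row 4 now contains 6, leaving R4C1 = 2.
Row 4 now contains 6; hence R4C2 = 5.
Row 6 already has 2, leaving R6C1 = 6.
The full grid is 5 3 4 6 2 1 / 4 2 3 1 6 5 / 1 4 5 2 3 6 / 2 5 6 3 1 4 / 3 6 1 4 5 2 / 6 1 2 5 4 3.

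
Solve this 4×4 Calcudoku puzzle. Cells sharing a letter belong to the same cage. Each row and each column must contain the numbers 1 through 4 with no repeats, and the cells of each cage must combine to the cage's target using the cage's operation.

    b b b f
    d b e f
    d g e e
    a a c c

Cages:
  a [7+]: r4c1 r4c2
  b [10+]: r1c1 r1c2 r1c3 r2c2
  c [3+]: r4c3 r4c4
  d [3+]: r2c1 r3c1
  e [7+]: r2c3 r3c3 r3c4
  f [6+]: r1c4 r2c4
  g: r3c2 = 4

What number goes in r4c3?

2

Cage g is given, which forces r3c2 = 4.
4 is placed in column 2, leaving r4c2 = 3.
3 is placed in row 4, leaving r4c1 = 4.
4 is placed in column 1; hence r1c1 = 3.
Cage b needs sum 10, which forces r1c3 = 4.
Row 1 already has 4, so r1c4 = 2.
Column 4 already has 2, leaving r2c4 = 4.
Column 4 already has 2; hence r4c4 = 1.
Row 1 now contains 2; hence r1c2 = 1.
Cage b needs sum 10, so r2c2 = 2.
Cage e needs sum 7, which forces r2c3 = 3.
Cage e needs sum 7, which forces r3c3 = 1.
Column 4 already has 1, so r3c4 = 3.
1 is placed in row 4, leaving r4c3 = 2.
2 is placed in row 2, leaving r2c1 = 1.
Row 3 already has 1; hence r3c1 = 2.
The full grid is 3 1 4 2 / 1 2 3 4 / 2 4 1 3 / 4 3 2 1.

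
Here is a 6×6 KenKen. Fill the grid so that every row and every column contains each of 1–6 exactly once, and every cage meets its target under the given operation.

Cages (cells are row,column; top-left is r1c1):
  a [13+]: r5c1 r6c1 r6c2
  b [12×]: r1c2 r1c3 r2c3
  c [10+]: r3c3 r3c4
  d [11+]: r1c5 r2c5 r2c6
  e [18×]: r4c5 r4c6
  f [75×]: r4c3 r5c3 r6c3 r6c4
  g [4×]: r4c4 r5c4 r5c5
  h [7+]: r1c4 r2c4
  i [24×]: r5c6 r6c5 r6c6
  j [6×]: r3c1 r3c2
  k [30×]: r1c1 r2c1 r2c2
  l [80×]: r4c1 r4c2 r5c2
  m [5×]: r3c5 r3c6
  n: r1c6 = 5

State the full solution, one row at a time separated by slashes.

Cage n is a single given cell, which forces r1c6 = 5.
5 is placed in column 6, leaving r3c6 = 1.
The 3 cells of cage l must have product 80; hence r4c1 = 4.
Cage l has product 80, which forces r4c2 = 5.
Cage l needs product 80, leaving r5c2 = 4.
4 is placed in row 5, so r5c4 = 1.
Row 5 already has 1, which forces r5c5 = 2.
Cage f has product 75, which forces r6c4 = 5.
Cage k needs product 30, leaving r2c1 = 5.
Row 3 now contains 1, which forces r3c5 = 5.
Column 4 already has 1, so r4c4 = 2.
Column 1 already has 5, which forces r5c1 = 6.
The 4 cells of cage f must have product 75, so r5c3 = 5.
6 is placed in row 5, leaving r5c6 = 3.
Cage e's pair has product 18, leaving r4c5 = 3.
Column 6 now contains 3; hence r4c6 = 6.
Cage a has sum 13; hence r6c1 = 1.
Cage a needs sum 13, so r6c2 = 6.
Row 6 now contains 1, leaving r6c3 = 3.
The 3 cells of cage i must have product 24, leaving r6c5 = 4.
Cage i needs product 24, which forces r6c6 = 2.
2 is placed in column 6; hence r2c6 = 4.
3 is placed in row 4; hence r4c3 = 1.
The 3 cells of cage b must have product 12, which forces r1c2 = 1.
Cage h's pair has sum 7, leaving r1c4 = 4.
Row 1 already has 1, so r1c5 = 6.
Row 2 already has 4; hence r2c4 = 3.
Column 5 now contains 6, leaving r2c5 = 1.
4 is placed in column 4, so r3c4 = 6.
Cage k needs product 30, so r1c1 = 3.
Row 1 now contains 6; hence r1c3 = 2.
3 is placed in row 2; hence r2c2 = 2.
Cage b has product 12; hence r2c3 = 6.
Column 1 now contains 3, which forces r3c1 = 2.
2 is placed in column 2, so r3c2 = 3.
6 is placed in row 3, which forces r3c3 = 4.

3 1 2 4 6 5 / 5 2 6 3 1 4 / 2 3 4 6 5 1 / 4 5 1 2 3 6 / 6 4 5 1 2 3 / 1 6 3 5 4 2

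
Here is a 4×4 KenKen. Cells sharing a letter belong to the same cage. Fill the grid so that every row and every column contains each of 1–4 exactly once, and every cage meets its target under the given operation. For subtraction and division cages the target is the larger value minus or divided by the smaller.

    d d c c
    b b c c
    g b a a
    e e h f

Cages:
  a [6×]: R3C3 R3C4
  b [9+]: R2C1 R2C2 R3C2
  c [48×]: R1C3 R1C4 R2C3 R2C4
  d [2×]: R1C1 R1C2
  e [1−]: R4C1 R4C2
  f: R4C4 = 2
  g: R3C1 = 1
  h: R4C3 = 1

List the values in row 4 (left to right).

4 3 1 2

G is a freebie, so R3C1 = 1.
H is a freebie, so R4C3 = 1.
F is a freebie, leaving R4C4 = 2.
1 is placed in column 1, which forces R1C1 = 2.
Cage d needs two cells with product 2, which forces R1C2 = 1.
Row 1 already has 1; hence R1C4 = 4.
Column 4 already has 4, which forces R2C4 = 1.
Cage a's pair has product 6, so R3C3 = 2.
Column 4 already has 2, which forces R3C4 = 3.
4 is placed in row 1, which forces R1C3 = 3.
Cage b has sum 9, leaving R2C1 = 3.
Cage b needs sum 9, which forces R2C2 = 2.
Cage c needs product 48, leaving R2C3 = 4.
Row 3 already has 3, leaving R3C2 = 4.
Column 1 now contains 3, so R4C1 = 4.
Column 2 already has 4, leaving R4C2 = 3.
The full grid is 2 1 3 4 / 3 2 4 1 / 1 4 2 3 / 4 3 1 2.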